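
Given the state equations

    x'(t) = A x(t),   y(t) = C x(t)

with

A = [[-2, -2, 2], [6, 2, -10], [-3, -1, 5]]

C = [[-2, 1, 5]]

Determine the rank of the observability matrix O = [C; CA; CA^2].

2

CA = [[-5, 1, 11]]
CA^2 = [[-17, 1, 35]]
Observability matrix O = [C; CA; CA^2] = [[-2, 1, 5], [-5, 1, 11], [-17, 1, 35]]
The columns c1, c2, c3 of O are linearly dependent: 2·c1 - c2 + c3 = 0 (check each entry), so rank(O) ≤ 2.
The 2×2 minor from rows 1, 2, columns 1, 2 is (-2)·1 - 1·(-5) = -2 - (-5) = 3 ≠ 0, so rank(O) = 2.
rank(O) = 2 < n = 3, so the pair (A, C) is not completely observable.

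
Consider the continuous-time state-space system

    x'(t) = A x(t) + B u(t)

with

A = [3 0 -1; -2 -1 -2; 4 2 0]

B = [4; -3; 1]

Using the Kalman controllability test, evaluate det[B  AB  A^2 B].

AB = [[11], [-7], [10]]
A^2B = [[23], [-35], [30]]
Controllability matrix C = [B  AB  A^2B] = [[4, 11, 23], [-3, -7, -35], [1, 10, 30]]
Expanding along the first row, det(C) = 4·((-7)·30 - (-35)·10) - 11·((-3)·30 - (-35)·1) + 23·((-3)·10 - (-7)·1) = 4·140 - 11·(-55) + 23·(-23) = 636
Since det(C) ≠ 0, rank(C) = 3 and the system is completely controllable.

636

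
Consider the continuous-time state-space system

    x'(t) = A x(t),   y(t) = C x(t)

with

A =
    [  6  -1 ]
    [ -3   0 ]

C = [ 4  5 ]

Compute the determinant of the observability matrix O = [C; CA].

CA = [[9, -4]]
Observability matrix O = [C; CA] = [[4, 5], [9, -4]]
det(O) = 4·(-4) - 5·9 = -16 - 45 = -61
Since det(O) ≠ 0, rank(O) = 2 and the system is completely observable.

-61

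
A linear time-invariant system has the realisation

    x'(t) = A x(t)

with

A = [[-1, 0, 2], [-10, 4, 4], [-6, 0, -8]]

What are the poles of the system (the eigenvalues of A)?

det(sI - A) = s^3 - (tr A)s^2 + (M11 + M22 + M33)s - det A, where Mii is the 2×2 principal minor of A obtained by deleting row i and column i.
tr A = (-1) + 4 + (-8) = -5; M11 = 4·(-8) - 4·0 = -32 - 0 = -32; M22 = (-1)·(-8) - 2·(-6) = 8 - (-12) = 20; M33 = (-1)·4 - 0·(-10) = -4 - 0 = -4; sum of minors = -16.
det A = (-1)·(4·(-8) - 4·0) - 0·((-10)·(-8) - 4·(-6)) + 2·((-10)·0 - 4·(-6)) = (-1)·(-32) - 0·104 + 2·24 = 80.
So p(s) = det(sI - A) = s^3 + 5s^2 - 16s - 80.
Rational-root test: any integer root divides -80. Testing small divisors, s = -4 works: p(-4) = -64 + 80 + 64 + (-80) = 0, so (s + 4) is a factor.
Dividing, p(s) = (s + 4)(s^2 + s - 20).
Factor s^2 + s - 20: two numbers with sum -1 and product -20 are 4 and -5, so s^2 + s - 20 = (s - 4)(s + 5).
Hence p(s) = (s - 4) (s + 4) (s + 5), with roots -5, -4, 4.
At least one eigenvalue has non-negative real part, so the system is not asymptotically stable.

-5, -4, 4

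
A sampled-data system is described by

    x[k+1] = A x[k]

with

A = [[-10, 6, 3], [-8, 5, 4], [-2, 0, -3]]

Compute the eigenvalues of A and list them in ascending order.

-4, -3, -1

det(zI - A) = z^3 - (tr A)z^2 + (M11 + M22 + M33)z - det A, where Mii is the 2×2 principal minor of A obtained by deleting row i and column i.
tr A = (-10) + 5 + (-3) = -8; M11 = 5·(-3) - 4·0 = -15 - 0 = -15; M22 = (-10)·(-3) - 3·(-2) = 30 - (-6) = 36; M33 = (-10)·5 - 6·(-8) = -50 - (-48) = -2; sum of minors = 19.
det A = (-10)·(5·(-3) - 4·0) - 6·((-8)·(-3) - 4·(-2)) + 3·((-8)·0 - 5·(-2)) = (-10)·(-15) - 6·32 + 3·10 = -12.
So p(z) = det(zI - A) = z^3 + 8z^2 + 19z + 12.
Rational-root test: any integer root divides 12. Testing small divisors, z = -1 works: p(-1) = -1 + 8 + (-19) + 12 = 0, so (z + 1) is a factor.
Dividing, p(z) = (z + 1)(z^2 + 7z + 12).
Factor z^2 + 7z + 12: two numbers with sum -7 and product 12 are -3 and -4, so z^2 + 7z + 12 = (z + 3)(z + 4).
Hence p(z) = (z + 1) (z + 3) (z + 4), with roots -4, -3, -1.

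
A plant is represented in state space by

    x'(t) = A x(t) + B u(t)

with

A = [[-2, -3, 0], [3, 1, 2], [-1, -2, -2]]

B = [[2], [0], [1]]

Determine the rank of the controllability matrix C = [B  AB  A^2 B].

AB = [[-4], [8], [-4]]
A^2B = [[-16], [-12], [-4]]
Controllability matrix C = [B  AB  A^2B] = [[2, -4, -16], [0, 8, -12], [1, -4, -4]]
det(C) = 2·(8·(-4) - (-12)·(-4)) - (-4)·(0·(-4) - (-12)·1) + (-16)·(0·(-4) - 8·1) = 2·(-80) - (-4)·12 + (-16)·(-8) = 16 ≠ 0, so rank(C) = 3.
rank(C) = 3 = n, so the pair (A, B) is completely controllable.

3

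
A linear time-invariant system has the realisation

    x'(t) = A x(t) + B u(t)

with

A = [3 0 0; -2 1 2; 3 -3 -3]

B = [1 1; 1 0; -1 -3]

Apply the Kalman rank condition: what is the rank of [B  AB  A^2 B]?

AB = [[3, 3], [-3, -8], [3, 12]]
A^2B = [[9, 9], [-3, 10], [9, -3]]
Controllability matrix C = [B  AB  A^2B] = [[1, 1, 3, 3, 9, 9], [1, 0, -3, -8, -3, 10], [-1, -3, 3, 12, 9, -3]]
Take the 3×3 submatrix of C formed by columns 1, 2, 3: [[1, 1, 3], [1, 0, -3], [-1, -3, 3]]. Its determinant is 1·(0·3 - (-3)·(-3)) - 1·(1·3 - (-3)·(-1)) + 3·(1·(-3) - 0·(-1)) = 1·(-9) - 1·0 + 3·(-3) = -18 ≠ 0.
So rank(C) ≥ 3; since C has 3 rows, rank(C) = 3.
rank(C) = 3 = n, so the pair (A, B) is completely controllable.

3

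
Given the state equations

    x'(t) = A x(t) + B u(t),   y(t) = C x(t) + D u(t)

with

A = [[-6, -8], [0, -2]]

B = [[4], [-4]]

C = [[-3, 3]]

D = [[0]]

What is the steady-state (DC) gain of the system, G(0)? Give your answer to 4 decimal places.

G(0) = C(-A)^{-1}B + D = -C A^{-1} B + D.
det A = 12, so A^{-1} = (1/12)·adj(A) = [[-1/6, 2/3], [0, -1/2]]
A^{-1} B = [-10/3, 2]^T
C A^{-1} B = 16
G(0) = D - C A^{-1} B = 0 - (16) = -16

-16.0000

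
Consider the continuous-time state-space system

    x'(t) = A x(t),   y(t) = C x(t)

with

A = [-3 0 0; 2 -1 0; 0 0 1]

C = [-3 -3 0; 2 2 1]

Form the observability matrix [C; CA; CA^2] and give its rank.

CA = [[3, 3, 0], [-2, -2, 1]]
CA^2 = [[-3, -3, 0], [2, 2, 1]]
Observability matrix O = [C; CA; CA^2] = [[-3, -3, 0], [2, 2, 1], [3, 3, 0], [-2, -2, 1], [-3, -3, 0], [2, 2, 1]]
The columns c1, c2, c3 of O are linearly dependent: -c1 + c2 = 0 (check each entry), so rank(O) ≤ 2.
The 2×2 minor from rows 1, 2, columns 1, 3 is (-3)·1 - 0·2 = -3 - 0 = -3 ≠ 0, so rank(O) = 2.
rank(O) = 2 < n = 3, so the pair (A, C) is not completely observable.

2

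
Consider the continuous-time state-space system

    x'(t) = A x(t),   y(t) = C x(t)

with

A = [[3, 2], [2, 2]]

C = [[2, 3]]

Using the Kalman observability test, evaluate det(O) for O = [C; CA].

CA = [[12, 10]]
Observability matrix O = [C; CA] = [[2, 3], [12, 10]]
det(O) = 2·10 - 3·12 = 20 - 36 = -16
Since det(O) ≠ 0, rank(O) = 2 and the system is completely observable.

-16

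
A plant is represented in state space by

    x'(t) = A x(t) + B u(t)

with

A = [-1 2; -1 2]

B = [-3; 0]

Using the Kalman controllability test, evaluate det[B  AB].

-9

AB = [[3], [3]]
Controllability matrix C = [B  AB] = [[-3, 3], [0, 3]]
det(C) = (-3)·3 - 3·0 = -9 - 0 = -9
Since det(C) ≠ 0, rank(C) = 2 and the system is completely controllable.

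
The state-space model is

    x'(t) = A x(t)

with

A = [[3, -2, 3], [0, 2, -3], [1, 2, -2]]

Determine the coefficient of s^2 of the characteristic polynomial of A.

-3

Expand det(sI - A) for the 3×3 matrix.
p(s) = s^3 - 3s^2 - s - 6.
(Check: constant term = det(-A) = (-1)^3 det A = -6; coefficient of s^2 = -tr A = -3.)
The coefficient of s^2 is -3.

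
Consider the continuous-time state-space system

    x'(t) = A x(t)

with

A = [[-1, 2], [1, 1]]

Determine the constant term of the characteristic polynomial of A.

-3

For a 2×2 matrix, det(sI - A) = s^2 - (tr A)s + det A.
tr A = 0, det A = -3.
So p(s) = s^2 - 3.
The constant term is -3.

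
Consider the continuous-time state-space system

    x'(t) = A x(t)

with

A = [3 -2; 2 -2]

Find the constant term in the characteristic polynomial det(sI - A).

For a 2×2 matrix, det(sI - A) = s^2 - (tr A)s + det A.
tr A = 1, det A = -2.
So p(s) = s^2 - s - 2.
The constant term is -2.

-2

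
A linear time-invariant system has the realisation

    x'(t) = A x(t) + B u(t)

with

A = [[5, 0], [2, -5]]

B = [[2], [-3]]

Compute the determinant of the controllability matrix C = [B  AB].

68

AB = [[10], [19]]
Controllability matrix C = [B  AB] = [[2, 10], [-3, 19]]
det(C) = 2·19 - 10·(-3) = 38 - (-30) = 68
Since det(C) ≠ 0, rank(C) = 2 and the system is completely controllable.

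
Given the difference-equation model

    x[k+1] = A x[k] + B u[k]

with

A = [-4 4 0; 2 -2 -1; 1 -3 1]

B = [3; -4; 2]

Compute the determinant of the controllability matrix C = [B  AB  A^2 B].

AB = [[-28], [12], [17]]
A^2B = [[160], [-97], [-47]]
Controllability matrix C = [B  AB  A^2B] = [[3, -28, 160], [-4, 12, -97], [2, 17, -47]]
Expanding along the first row, det(C) = 3·(12·(-47) - (-97)·17) - (-28)·((-4)·(-47) - (-97)·2) + 160·((-4)·17 - 12·2) = 3·1085 - (-28)·382 + 160·(-92) = -769
Since det(C) ≠ 0, rank(C) = 3 and the system is completely controllable.

-769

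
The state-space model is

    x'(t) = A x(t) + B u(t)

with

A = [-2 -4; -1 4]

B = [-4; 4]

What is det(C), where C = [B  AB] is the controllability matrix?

-48

AB = [[-8], [20]]
Controllability matrix C = [B  AB] = [[-4, -8], [4, 20]]
det(C) = (-4)·20 - (-8)·4 = -80 - (-32) = -48
Since det(C) ≠ 0, rank(C) = 2 and the system is completely controllable.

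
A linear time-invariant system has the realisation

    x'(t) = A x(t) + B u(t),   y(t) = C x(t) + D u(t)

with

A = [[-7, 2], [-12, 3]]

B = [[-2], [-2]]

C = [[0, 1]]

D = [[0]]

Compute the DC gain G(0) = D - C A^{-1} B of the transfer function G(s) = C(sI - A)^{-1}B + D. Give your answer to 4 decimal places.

3.3333

G(0) = C(-A)^{-1}B + D = -C A^{-1} B + D.
det A = 3, so A^{-1} = (1/3)·adj(A) = [[1, -2/3], [4, -7/3]]
A^{-1} B = [-2/3, -10/3]^T
C A^{-1} B = -10/3
G(0) = D - C A^{-1} B = 0 - (-10/3) = 10/3 ≈ 3.3333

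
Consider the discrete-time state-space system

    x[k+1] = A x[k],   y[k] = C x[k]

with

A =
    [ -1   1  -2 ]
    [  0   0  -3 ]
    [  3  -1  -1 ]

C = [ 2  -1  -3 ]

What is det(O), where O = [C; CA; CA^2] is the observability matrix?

-161

CA = [[-11, 5, 2]]
CA^2 = [[17, -13, 5]]
Observability matrix O = [C; CA; CA^2] = [[2, -1, -3], [-11, 5, 2], [17, -13, 5]]
Expanding along the first row, det(O) = 2·(5·5 - 2·(-13)) - (-1)·((-11)·5 - 2·17) + (-3)·((-11)·(-13) - 5·17) = 2·51 - (-1)·(-89) + (-3)·58 = -161
Since det(O) ≠ 0, rank(O) = 3 and the system is completely observable.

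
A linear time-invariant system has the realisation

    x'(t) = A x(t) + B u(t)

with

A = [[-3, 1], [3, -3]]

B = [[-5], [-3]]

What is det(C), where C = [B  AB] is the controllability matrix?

AB = [[12], [-6]]
Controllability matrix C = [B  AB] = [[-5, 12], [-3, -6]]
det(C) = (-5)·(-6) - 12·(-3) = 30 - (-36) = 66
Since det(C) ≠ 0, rank(C) = 2 and the system is completely controllable.

66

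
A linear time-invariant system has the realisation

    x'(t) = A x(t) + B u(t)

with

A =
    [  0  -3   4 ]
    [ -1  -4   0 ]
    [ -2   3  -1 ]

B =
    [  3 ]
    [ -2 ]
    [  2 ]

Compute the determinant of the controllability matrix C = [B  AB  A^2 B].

AB = [[14], [5], [-14]]
A^2B = [[-71], [-34], [1]]
Controllability matrix C = [B  AB  A^2B] = [[3, 14, -71], [-2, 5, -34], [2, -14, 1]]
Expanding along the first row, det(C) = 3·(5·1 - (-34)·(-14)) - 14·((-2)·1 - (-34)·2) + (-71)·((-2)·(-14) - 5·2) = 3·(-471) - 14·66 + (-71)·18 = -3615
Since det(C) ≠ 0, rank(C) = 3 and the system is completely controllable.

-3615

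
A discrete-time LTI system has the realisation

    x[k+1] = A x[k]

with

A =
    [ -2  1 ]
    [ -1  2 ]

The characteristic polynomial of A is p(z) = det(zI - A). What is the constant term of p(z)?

-3

For a 2×2 matrix, det(zI - A) = z^2 - (tr A)z + det A.
tr A = 0, det A = -3.
So p(z) = z^2 - 3.
The constant term is -3.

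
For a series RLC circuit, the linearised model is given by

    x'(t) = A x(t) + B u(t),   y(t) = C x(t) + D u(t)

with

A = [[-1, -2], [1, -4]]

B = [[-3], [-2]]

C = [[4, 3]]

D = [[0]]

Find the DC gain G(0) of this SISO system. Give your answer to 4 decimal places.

G(0) = C(-A)^{-1}B + D = -C A^{-1} B + D.
det A = 6, so A^{-1} = (1/6)·adj(A) = [[-2/3, 1/3], [-1/6, -1/6]]
A^{-1} B = [4/3, 5/6]^T
C A^{-1} B = 47/6
G(0) = D - C A^{-1} B = 0 - (47/6) = -47/6 ≈ -7.8333

-7.8333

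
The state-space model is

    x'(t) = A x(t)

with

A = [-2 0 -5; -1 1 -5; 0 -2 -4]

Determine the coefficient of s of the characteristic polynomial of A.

Expand det(sI - A) for the 3×3 matrix.
p(s) = s^3 + 5s^2 - 8s - 18.
(Check: constant term = det(-A) = (-1)^3 det A = -18; coefficient of s^2 = -tr A = 5.)
The coefficient of s is -8.

-8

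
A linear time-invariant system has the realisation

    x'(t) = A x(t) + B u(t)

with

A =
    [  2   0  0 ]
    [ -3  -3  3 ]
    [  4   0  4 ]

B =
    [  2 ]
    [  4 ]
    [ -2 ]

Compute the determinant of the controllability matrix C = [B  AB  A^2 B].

AB = [[4], [-24], [0]]
A^2B = [[8], [60], [16]]
Controllability matrix C = [B  AB  A^2B] = [[2, 4, 8], [4, -24, 60], [-2, 0, 16]]
Expanding along the first row, det(C) = 2·((-24)·16 - 60·0) - 4·(4·16 - 60·(-2)) + 8·(4·0 - (-24)·(-2)) = 2·(-384) - 4·184 + 8·(-48) = -1888
Since det(C) ≠ 0, rank(C) = 3 and the system is completely controllable.

-1888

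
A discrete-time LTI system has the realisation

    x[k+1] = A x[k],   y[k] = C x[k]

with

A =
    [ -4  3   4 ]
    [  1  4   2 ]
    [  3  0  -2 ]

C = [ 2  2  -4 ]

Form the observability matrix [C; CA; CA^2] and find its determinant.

CA = [[-18, 14, 20]]
CA^2 = [[146, 2, -84]]
Observability matrix O = [C; CA; CA^2] = [[2, 2, -4], [-18, 14, 20], [146, 2, -84]]
Expanding along the first row, det(O) = 2·(14·(-84) - 20·2) - 2·((-18)·(-84) - 20·146) + (-4)·((-18)·2 - 14·146) = 2·(-1216) - 2·(-1408) + (-4)·(-2080) = 8704
Since det(O) ≠ 0, rank(O) = 3 and the system is completely observable.

8704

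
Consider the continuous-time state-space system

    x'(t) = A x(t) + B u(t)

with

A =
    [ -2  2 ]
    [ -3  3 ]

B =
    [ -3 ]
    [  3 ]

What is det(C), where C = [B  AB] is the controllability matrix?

-90

AB = [[12], [18]]
Controllability matrix C = [B  AB] = [[-3, 12], [3, 18]]
det(C) = (-3)·18 - 12·3 = -54 - 36 = -90
Since det(C) ≠ 0, rank(C) = 2 and the system is completely controllable.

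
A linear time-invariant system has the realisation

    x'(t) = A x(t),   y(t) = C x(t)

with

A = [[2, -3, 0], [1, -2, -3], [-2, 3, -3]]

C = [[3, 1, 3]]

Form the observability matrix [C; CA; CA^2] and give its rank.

CA = [[1, -2, -12]]
CA^2 = [[24, -35, 42]]
Observability matrix O = [C; CA; CA^2] = [[3, 1, 3], [1, -2, -12], [24, -35, 42]]
det(O) = 3·((-2)·42 - (-12)·(-35)) - 1·(1·42 - (-12)·24) + 3·(1·(-35) - (-2)·24) = 3·(-504) - 1·330 + 3·13 = -1803 ≠ 0, so rank(O) = 3.
rank(O) = 3 = n, so the pair (A, C) is completely observable.

3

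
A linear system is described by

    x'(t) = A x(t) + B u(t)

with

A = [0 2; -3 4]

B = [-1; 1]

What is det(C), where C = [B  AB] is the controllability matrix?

-9

AB = [[2], [7]]
Controllability matrix C = [B  AB] = [[-1, 2], [1, 7]]
det(C) = (-1)·7 - 2·1 = -7 - 2 = -9
Since det(C) ≠ 0, rank(C) = 2 and the system is completely controllable.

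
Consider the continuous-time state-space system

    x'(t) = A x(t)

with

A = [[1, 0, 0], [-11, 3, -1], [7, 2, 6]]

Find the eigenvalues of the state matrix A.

1, 4, 5

det(sI - A) = s^3 - (tr A)s^2 + (M11 + M22 + M33)s - det A, where Mii is the 2×2 principal minor of A obtained by deleting row i and column i.
tr A = 1 + 3 + 6 = 10; M11 = 3·6 - (-1)·2 = 18 - (-2) = 20; M22 = 1·6 - 0·7 = 6 - 0 = 6; M33 = 1·3 - 0·(-11) = 3 - 0 = 3; sum of minors = 29.
det A = 1·(3·6 - (-1)·2) - 0·((-11)·6 - (-1)·7) + 0·((-11)·2 - 3·7) = 1·20 - 0·(-59) + 0·(-43) = 20.
So p(s) = det(sI - A) = s^3 - 10s^2 + 29s - 20.
Rational-root test: any integer root divides -20. Testing small divisors, s = 1 works: p(1) = 1 + (-10) + 29 + (-20) = 0, so (s - 1) is a factor.
Dividing, p(s) = (s - 1)(s^2 - 9s + 20).
Factor s^2 - 9s + 20: two numbers with sum 9 and product 20 are 5 and 4, so s^2 - 9s + 20 = (s - 5)(s - 4).
Hence p(s) = (s - 5) (s - 4) (s - 1), with roots 1, 4, 5.
At least one eigenvalue has non-negative real part, so the system is not asymptotically stable.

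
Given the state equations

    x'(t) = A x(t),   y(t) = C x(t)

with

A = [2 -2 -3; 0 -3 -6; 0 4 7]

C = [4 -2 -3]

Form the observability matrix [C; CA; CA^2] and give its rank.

2

CA = [[8, -14, -21]]
CA^2 = [[16, -58, -87]]
Observability matrix O = [C; CA; CA^2] = [[4, -2, -3], [8, -14, -21], [16, -58, -87]]
The columns c1, c2, c3 of O are linearly dependent: -3·c2 + 2·c3 = 0 (check each entry), so rank(O) ≤ 2.
The 2×2 minor from rows 1, 2, columns 1, 2 is 4·(-14) - (-2)·8 = -56 - (-16) = -40 ≠ 0, so rank(O) = 2.
rank(O) = 2 < n = 3, so the pair (A, C) is not completely observable.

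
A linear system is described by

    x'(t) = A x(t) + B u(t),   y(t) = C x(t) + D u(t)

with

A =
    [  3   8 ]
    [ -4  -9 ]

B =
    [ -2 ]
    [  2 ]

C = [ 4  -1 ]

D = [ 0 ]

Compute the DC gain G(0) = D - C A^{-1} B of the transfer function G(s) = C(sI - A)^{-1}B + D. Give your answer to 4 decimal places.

-2.0000

G(0) = C(-A)^{-1}B + D = -C A^{-1} B + D.
det A = 5, so A^{-1} = (1/5)·adj(A) = [[-9/5, -8/5], [4/5, 3/5]]
A^{-1} B = [2/5, -2/5]^T
C A^{-1} B = 2
G(0) = D - C A^{-1} B = 0 - (2) = -2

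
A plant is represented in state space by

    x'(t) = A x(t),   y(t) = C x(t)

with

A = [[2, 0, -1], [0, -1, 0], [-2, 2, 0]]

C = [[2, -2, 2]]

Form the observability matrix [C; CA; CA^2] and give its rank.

CA = [[0, 6, -2]]
CA^2 = [[4, -10, 0]]
Observability matrix O = [C; CA; CA^2] = [[2, -2, 2], [0, 6, -2], [4, -10, 0]]
det(O) = 2·(6·0 - (-2)·(-10)) - (-2)·(0·0 - (-2)·4) + 2·(0·(-10) - 6·4) = 2·(-20) - (-2)·8 + 2·(-24) = -72 ≠ 0, so rank(O) = 3.
rank(O) = 3 = n, so the pair (A, C) is completely observable.

3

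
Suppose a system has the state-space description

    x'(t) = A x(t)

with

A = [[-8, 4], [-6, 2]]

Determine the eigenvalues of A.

-4, -2

det(sI - A) = s^2 - (tr A)s + det A, with tr A = (-8) + 2 = -6 and det A = (-8)·2 - 4·(-6) = -16 - (-24) = 8.
So p(s) = det(sI - A) = s^2 + 6s + 8.
Factor s^2 + 6s + 8: two numbers with sum -6 and product 8 are -2 and -4, so s^2 + 6s + 8 = (s + 2)(s + 4).
Hence p(s) = (s + 2) (s + 4), with roots -4, -2.
All eigenvalues have negative real part, so the system is asymptotically stable.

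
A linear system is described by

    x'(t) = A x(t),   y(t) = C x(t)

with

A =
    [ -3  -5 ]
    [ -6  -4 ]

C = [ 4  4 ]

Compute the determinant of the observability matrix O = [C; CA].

CA = [[-36, -36]]
Observability matrix O = [C; CA] = [[4, 4], [-36, -36]]
det(O) = 4·(-36) - 4·(-36) = -144 - (-144) = 0
Since det(O) = 0, rank(O) < 2 and the system is not completely observable.

0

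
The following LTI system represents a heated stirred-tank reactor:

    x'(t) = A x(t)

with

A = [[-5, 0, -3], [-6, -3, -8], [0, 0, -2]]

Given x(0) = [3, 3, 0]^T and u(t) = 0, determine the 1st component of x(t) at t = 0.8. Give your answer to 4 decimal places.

0.0549

det(sI - A) = s^3 - (tr A)s^2 + (M11 + M22 + M33)s - det A, where Mii is the 2×2 principal minor of A obtained by deleting row i and column i.
tr A = (-5) + (-3) + (-2) = -10; M11 = (-3)·(-2) - (-8)·0 = 6 - 0 = 6; M22 = (-5)·(-2) - (-3)·0 = 10 - 0 = 10; M33 = (-5)·(-3) - 0·(-6) = 15 - 0 = 15; sum of minors = 31.
det A = (-5)·((-3)·(-2) - (-8)·0) - 0·((-6)·(-2) - (-8)·0) + (-3)·((-6)·0 - (-3)·0) = (-5)·6 - 0·12 + (-3)·0 = -30.
So p(s) = det(sI - A) = s^3 + 10s^2 + 31s + 30.
Rational-root test: any integer root divides 30. Testing small divisors, s = -2 works: p(-2) = -8 + 40 + (-62) + 30 = 0, so (s + 2) is a factor.
Dividing, p(s) = (s + 2)(s^2 + 8s + 15).
Factor s^2 + 8s + 15: two numbers with sum -8 and product 15 are -3 and -5, so s^2 + 8s + 15 = (s + 3)(s + 5).
Hence p(s) = (s + 2) (s + 3) (s + 5), with roots -5, -3, -2.
The eigenvalues -5, -3, -2 are distinct and real, so A is diagonalisable and x(t) = e^{At} x(0) = V diag(e^{λ_i t}) V^{-1} x(0), where the columns of V are the eigenvectors.
λ = -5: A - (-5)I = [[0, 0, -3], [-6, 2, -8], [0, 0, 3]]. v must be orthogonal to every row; (row 1) × (row 2) = [6, 18, 0], so take v_1 = [1, 3, 0]^T.
λ = -3: A - (-3)I = [[-2, 0, -3], [-6, 0, -8], [0, 0, 1]]. v must be orthogonal to every row; (row 1) × (row 2) = [0, 2, 0], so take v_2 = [0, 1, 0]^T.
λ = -2: A - (-2)I = [[-3, 0, -3], [-6, -1, -8], [0, 0, 0]]. v must be orthogonal to every row; (row 1) × (row 2) = [-3, -6, 3], so take v_3 = [-1, -2, 1]^T.
V = [v_1 v_2 v_3] = [[1, 0, -1], [3, 1, -2], [0, 0, 1]] has det V = 1, so V^{-1} = adj(V)/det V = [[1, 0, 1], [-3, 1, -1], [0, 0, 1]].
Modal coordinates z(0) = V^{-1} x(0): 1·3 + 0·3 + 1·0 = 3; (-3)·3 + 1·3 + (-1)·0 = -6; 0·3 + 0·3 + 1·0 = 0; so z(0) = [3, -6, 0]^T.
x_1(t) = Σ_i (v_i)_1 · z_i(0) · e^{λ_i t} (row 1 of V times the modal terms).
x_1(0.8) = 1·3·e^{-5·0.8} + 0·(-6)·e^{-3·0.8} + (-1)·0·e^{-2·0.8} = 3·0.018316 + 0·0.090718 + 0·0.201897 = 0.0549.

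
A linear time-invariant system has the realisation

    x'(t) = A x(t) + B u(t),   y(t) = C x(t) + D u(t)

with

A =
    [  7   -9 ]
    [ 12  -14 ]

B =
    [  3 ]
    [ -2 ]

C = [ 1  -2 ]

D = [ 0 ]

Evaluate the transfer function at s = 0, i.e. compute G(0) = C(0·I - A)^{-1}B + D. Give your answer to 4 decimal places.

G(0) = C(-A)^{-1}B + D = -C A^{-1} B + D.
det A = 10, so A^{-1} = (1/10)·adj(A) = [[-7/5, 9/10], [-6/5, 7/10]]
A^{-1} B = [-6, -5]^T
C A^{-1} B = 4
G(0) = D - C A^{-1} B = 0 - (4) = -4

-4.0000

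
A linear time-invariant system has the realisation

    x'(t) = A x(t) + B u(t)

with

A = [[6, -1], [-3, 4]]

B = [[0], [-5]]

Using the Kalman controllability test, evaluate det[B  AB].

AB = [[5], [-20]]
Controllability matrix C = [B  AB] = [[0, 5], [-5, -20]]
det(C) = 0·(-20) - 5·(-5) = 0 - (-25) = 25
Since det(C) ≠ 0, rank(C) = 2 and the system is completely controllable.

25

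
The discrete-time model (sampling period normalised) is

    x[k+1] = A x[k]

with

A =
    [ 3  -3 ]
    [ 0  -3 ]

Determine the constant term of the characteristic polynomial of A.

-9

For a 2×2 matrix, det(zI - A) = z^2 - (tr A)z + det A.
tr A = 0, det A = -9.
So p(z) = z^2 - 9.
The constant term is -9.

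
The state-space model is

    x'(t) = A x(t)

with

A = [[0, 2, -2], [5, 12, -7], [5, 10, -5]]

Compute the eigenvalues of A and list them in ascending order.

det(sI - A) = s^3 - (tr A)s^2 + (M11 + M22 + M33)s - det A, where Mii is the 2×2 principal minor of A obtained by deleting row i and column i.
tr A = 0 + 12 + (-5) = 7; M11 = 12·(-5) - (-7)·10 = -60 - (-70) = 10; M22 = 0·(-5) - (-2)·5 = 0 - (-10) = 10; M33 = 0·12 - 2·5 = 0 - 10 = -10; sum of minors = 10.
det A = 0·(12·(-5) - (-7)·10) - 2·(5·(-5) - (-7)·5) + (-2)·(5·10 - 12·5) = 0·10 - 2·10 + (-2)·(-10) = 0.
So p(s) = det(sI - A) = s^3 - 7s^2 + 10s.
The constant term is 0, so p(s) = s(s^2 - 7s + 10).
Factor s^2 - 7s + 10: two numbers with sum 7 and product 10 are 5 and 2, so s^2 - 7s + 10 = (s - 5)(s - 2).
Hence p(s) = s (s - 5) (s - 2), with roots 0, 2, 5.
At least one eigenvalue has non-negative real part, so the system is not asymptotically stable.

0, 2, 5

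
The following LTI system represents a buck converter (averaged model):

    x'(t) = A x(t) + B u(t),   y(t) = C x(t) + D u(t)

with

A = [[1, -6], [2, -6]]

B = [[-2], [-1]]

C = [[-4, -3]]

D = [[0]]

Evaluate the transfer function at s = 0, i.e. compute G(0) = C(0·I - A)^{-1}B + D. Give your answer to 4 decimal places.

G(0) = C(-A)^{-1}B + D = -C A^{-1} B + D.
det A = 6, so A^{-1} = (1/6)·adj(A) = [[-1, 1], [-1/3, 1/6]]
A^{-1} B = [1, 1/2]^T
C A^{-1} B = -11/2
G(0) = D - C A^{-1} B = 0 - (-11/2) = 11/2 ≈ 5.5000

5.5000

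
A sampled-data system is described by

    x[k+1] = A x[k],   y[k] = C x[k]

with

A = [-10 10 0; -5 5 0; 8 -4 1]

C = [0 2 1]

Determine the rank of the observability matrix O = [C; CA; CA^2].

2

CA = [[-2, 6, 1]]
CA^2 = [[-2, 6, 1]]
Observability matrix O = [C; CA; CA^2] = [[0, 2, 1], [-2, 6, 1], [-2, 6, 1]]
The columns c1, c2, c3 of O are linearly dependent: -2·c1 - c2 + 2·c3 = 0 (check each entry), so rank(O) ≤ 2.
The 2×2 minor from rows 1, 2, columns 1, 2 is 0·6 - 2·(-2) = 0 - (-4) = 4 ≠ 0, so rank(O) = 2.
rank(O) = 2 < n = 3, so the pair (A, C) is not completely observable.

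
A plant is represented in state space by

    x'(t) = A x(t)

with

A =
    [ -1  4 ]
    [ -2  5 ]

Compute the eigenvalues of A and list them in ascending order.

det(sI - A) = s^2 - (tr A)s + det A, with tr A = (-1) + 5 = 4 and det A = (-1)·5 - 4·(-2) = -5 - (-8) = 3.
So p(s) = det(sI - A) = s^2 - 4s + 3.
Factor s^2 - 4s + 3: two numbers with sum 4 and product 3 are 3 and 1, so s^2 - 4s + 3 = (s - 3)(s - 1).
Hence p(s) = (s - 3) (s - 1), with roots 1, 3.
At least one eigenvalue has non-negative real part, so the system is not asymptotically stable.

1, 3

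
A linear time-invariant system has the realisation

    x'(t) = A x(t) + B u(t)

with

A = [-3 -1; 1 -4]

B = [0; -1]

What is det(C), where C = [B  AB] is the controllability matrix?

AB = [[1], [4]]
Controllability matrix C = [B  AB] = [[0, 1], [-1, 4]]
det(C) = 0·4 - 1·(-1) = 0 - (-1) = 1
Since det(C) ≠ 0, rank(C) = 2 and the system is completely controllable.

1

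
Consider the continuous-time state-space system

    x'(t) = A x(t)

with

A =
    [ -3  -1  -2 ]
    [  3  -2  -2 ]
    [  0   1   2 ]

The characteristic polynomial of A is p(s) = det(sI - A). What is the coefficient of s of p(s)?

Expand det(sI - A) for the 3×3 matrix.
p(s) = s^3 + 3s^2 + s - 6.
(Check: constant term = det(-A) = (-1)^3 det A = -6; coefficient of s^2 = -tr A = 3.)
The coefficient of s is 1.

1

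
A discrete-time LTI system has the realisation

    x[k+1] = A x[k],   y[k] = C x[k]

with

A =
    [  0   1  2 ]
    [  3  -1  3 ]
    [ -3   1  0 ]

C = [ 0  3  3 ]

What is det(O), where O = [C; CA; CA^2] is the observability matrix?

CA = [[0, 0, 9]]
CA^2 = [[-27, 9, 0]]
Observability matrix O = [C; CA; CA^2] = [[0, 3, 3], [0, 0, 9], [-27, 9, 0]]
Expanding along the first row, det(O) = 0·(0·0 - 9·9) - 3·(0·0 - 9·(-27)) + 3·(0·9 - 0·(-27)) = 0·(-81) - 3·243 + 3·0 = -729
Since det(O) ≠ 0, rank(O) = 3 and the system is completely observable.

-729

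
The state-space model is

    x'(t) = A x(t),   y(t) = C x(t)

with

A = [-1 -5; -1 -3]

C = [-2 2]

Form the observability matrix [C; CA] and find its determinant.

CA = [[0, 4]]
Observability matrix O = [C; CA] = [[-2, 2], [0, 4]]
det(O) = (-2)·4 - 2·0 = -8 - 0 = -8
Since det(O) ≠ 0, rank(O) = 2 and the system is completely observable.

-8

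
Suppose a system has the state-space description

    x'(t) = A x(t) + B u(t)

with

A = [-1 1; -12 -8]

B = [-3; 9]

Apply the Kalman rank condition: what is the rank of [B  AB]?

AB = [[12], [-36]]
Controllability matrix C = [B  AB] = [[-3, 12], [9, -36]]
Every column of C is a scalar multiple of column 1 = [-3, 9] (multipliers 1, -4), so the columns span a one-dimensional space.
C ≠ 0, hence rank(C) = 1.
rank(C) = 1 < n = 2, so the pair (A, B) is not completely controllable.

1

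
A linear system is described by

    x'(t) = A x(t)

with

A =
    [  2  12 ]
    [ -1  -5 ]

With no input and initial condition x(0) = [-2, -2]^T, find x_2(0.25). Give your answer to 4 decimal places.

det(sI - A) = s^2 - (tr A)s + det A, with tr A = 2 + (-5) = -3 and det A = 2·(-5) - 12·(-1) = -10 - (-12) = 2.
So p(s) = det(sI - A) = s^2 + 3s + 2.
Factor s^2 + 3s + 2: two numbers with sum -3 and product 2 are -1 and -2, so s^2 + 3s + 2 = (s + 1)(s + 2).
Hence p(s) = (s + 1) (s + 2), with roots -2, -1.
The eigenvalues -2, -1 are distinct and real, so A is diagonalisable and x(t) = e^{At} x(0) = V diag(e^{λ_i t}) V^{-1} x(0), where the columns of V are the eigenvectors.
λ = -2: A - (-2)I = [[4, 12], [-1, -3]]. Row 1 gives 4·v1 + 12·v2 = 0, so take v_1 = [-3, 1]^T.
λ = -1: A - (-1)I = [[3, 12], [-1, -4]]. Row 1 gives 3·v1 + 12·v2 = 0, so take v_2 = [4, -1]^T.
V = [v_1 v_2] = [[-3, 4], [1, -1]] has det V = -1, so V^{-1} = adj(V)/det V = [[1, 4], [1, 3]].
Modal coordinates z(0) = V^{-1} x(0): 1·(-2) + 4·(-2) = -10; 1·(-2) + 3·(-2) = -8; so z(0) = [-10, -8]^T.
x_2(t) = Σ_i (v_i)_2 · z_i(0) · e^{λ_i t} (row 2 of V times the modal terms).
x_2(0.25) = 1·(-10)·e^{-2·0.25} + (-1)·(-8)·e^{-1·0.25} = (-10)·0.606531 + 8·0.778801 = 0.1651.

0.1651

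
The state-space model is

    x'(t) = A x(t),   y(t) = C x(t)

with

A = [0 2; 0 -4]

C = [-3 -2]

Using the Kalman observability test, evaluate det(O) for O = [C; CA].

CA = [[0, 2]]
Observability matrix O = [C; CA] = [[-3, -2], [0, 2]]
det(O) = (-3)·2 - (-2)·0 = -6 - 0 = -6
Since det(O) ≠ 0, rank(O) = 2 and the system is completely observable.

-6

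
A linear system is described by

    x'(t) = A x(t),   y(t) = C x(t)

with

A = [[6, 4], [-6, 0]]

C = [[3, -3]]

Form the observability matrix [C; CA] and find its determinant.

144

CA = [[36, 12]]
Observability matrix O = [C; CA] = [[3, -3], [36, 12]]
det(O) = 3·12 - (-3)·36 = 36 - (-108) = 144
Since det(O) ≠ 0, rank(O) = 2 and the system is completely observable.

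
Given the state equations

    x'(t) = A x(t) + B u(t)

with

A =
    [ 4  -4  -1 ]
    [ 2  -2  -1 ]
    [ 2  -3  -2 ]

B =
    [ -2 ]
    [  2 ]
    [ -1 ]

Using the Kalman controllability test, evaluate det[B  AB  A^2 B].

AB = [[-15], [-7], [-8]]
A^2B = [[-24], [-8], [7]]
Controllability matrix C = [B  AB  A^2B] = [[-2, -15, -24], [2, -7, -8], [-1, -8, 7]]
Expanding along the first row, det(C) = (-2)·((-7)·7 - (-8)·(-8)) - (-15)·(2·7 - (-8)·(-1)) + (-24)·(2·(-8) - (-7)·(-1)) = (-2)·(-113) - (-15)·6 + (-24)·(-23) = 868
Since det(C) ≠ 0, rank(C) = 3 and the system is completely controllable.

868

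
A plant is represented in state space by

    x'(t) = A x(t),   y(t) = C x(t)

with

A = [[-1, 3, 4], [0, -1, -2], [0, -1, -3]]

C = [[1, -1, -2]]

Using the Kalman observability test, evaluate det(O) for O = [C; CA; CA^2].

-50

CA = [[-1, 6, 12]]
CA^2 = [[1, -21, -52]]
Observability matrix O = [C; CA; CA^2] = [[1, -1, -2], [-1, 6, 12], [1, -21, -52]]
Expanding along the first row, det(O) = 1·(6·(-52) - 12·(-21)) - (-1)·((-1)·(-52) - 12·1) + (-2)·((-1)·(-21) - 6·1) = 1·(-60) - (-1)·40 + (-2)·15 = -50
Since det(O) ≠ 0, rank(O) = 3 and the system is completely observable.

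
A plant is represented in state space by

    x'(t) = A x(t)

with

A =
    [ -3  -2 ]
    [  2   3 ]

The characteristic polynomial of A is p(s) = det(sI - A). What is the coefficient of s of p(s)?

0

For a 2×2 matrix, det(sI - A) = s^2 - (tr A)s + det A.
tr A = 0, det A = -5.
So p(s) = s^2 - 5.
The coefficient of s is 0.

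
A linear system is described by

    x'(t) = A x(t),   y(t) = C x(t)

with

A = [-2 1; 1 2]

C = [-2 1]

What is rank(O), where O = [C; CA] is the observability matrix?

CA = [[5, 0]]
Observability matrix O = [C; CA] = [[-2, 1], [5, 0]]
det(O) = (-2)·0 - 1·5 = 0 - 5 = -5 ≠ 0, so rank(O) = 2.
rank(O) = 2 = n, so the pair (A, C) is completely observable.

2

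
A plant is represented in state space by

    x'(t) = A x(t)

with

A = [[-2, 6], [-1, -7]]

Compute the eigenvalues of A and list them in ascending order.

-5, -4

det(sI - A) = s^2 - (tr A)s + det A, with tr A = (-2) + (-7) = -9 and det A = (-2)·(-7) - 6·(-1) = 14 - (-6) = 20.
So p(s) = det(sI - A) = s^2 + 9s + 20.
Factor s^2 + 9s + 20: two numbers with sum -9 and product 20 are -4 and -5, so s^2 + 9s + 20 = (s + 4)(s + 5).
Hence p(s) = (s + 4) (s + 5), with roots -5, -4.
All eigenvalues have negative real part, so the system is asymptotically stable.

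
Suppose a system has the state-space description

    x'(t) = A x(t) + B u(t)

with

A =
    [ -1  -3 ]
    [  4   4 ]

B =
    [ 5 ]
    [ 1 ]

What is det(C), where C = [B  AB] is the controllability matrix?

128

AB = [[-8], [24]]
Controllability matrix C = [B  AB] = [[5, -8], [1, 24]]
det(C) = 5·24 - (-8)·1 = 120 - (-8) = 128
Since det(C) ≠ 0, rank(C) = 2 and the system is completely controllable.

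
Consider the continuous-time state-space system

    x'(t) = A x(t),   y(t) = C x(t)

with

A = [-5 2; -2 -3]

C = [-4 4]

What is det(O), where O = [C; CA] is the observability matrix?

32

CA = [[12, -20]]
Observability matrix O = [C; CA] = [[-4, 4], [12, -20]]
det(O) = (-4)·(-20) - 4·12 = 80 - 48 = 32
Since det(O) ≠ 0, rank(O) = 2 and the system is completely observable.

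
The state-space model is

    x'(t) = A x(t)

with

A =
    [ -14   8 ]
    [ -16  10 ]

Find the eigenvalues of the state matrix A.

det(sI - A) = s^2 - (tr A)s + det A, with tr A = (-14) + 10 = -4 and det A = (-14)·10 - 8·(-16) = -140 - (-128) = -12.
So p(s) = det(sI - A) = s^2 + 4s - 12.
Factor s^2 + 4s - 12: two numbers with sum -4 and product -12 are 2 and -6, so s^2 + 4s - 12 = (s - 2)(s + 6).
Hence p(s) = (s - 2) (s + 6), with roots -6, 2.
At least one eigenvalue has non-negative real part, so the system is not asymptotically stable.

-6, 2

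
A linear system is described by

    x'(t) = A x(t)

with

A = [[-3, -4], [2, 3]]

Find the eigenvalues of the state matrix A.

-1, 1

det(sI - A) = s^2 - (tr A)s + det A, with tr A = (-3) + 3 = 0 and det A = (-3)·3 - (-4)·2 = -9 - (-8) = -1.
So p(s) = det(sI - A) = s^2 - 1.
Factor s^2 - 1: two numbers with sum 0 and product -1 are 1 and -1, so s^2 - 1 = (s - 1)(s + 1).
Hence p(s) = (s - 1) (s + 1), with roots -1, 1.
At least one eigenvalue has non-negative real part, so the system is not asymptotically stable.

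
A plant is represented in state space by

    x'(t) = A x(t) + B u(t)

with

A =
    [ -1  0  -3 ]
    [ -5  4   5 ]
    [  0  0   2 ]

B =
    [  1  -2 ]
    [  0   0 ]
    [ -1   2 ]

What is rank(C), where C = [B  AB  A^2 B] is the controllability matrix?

AB = [[2, -4], [-10, 20], [-2, 4]]
A^2B = [[4, -8], [-60, 120], [-4, 8]]
Controllability matrix C = [B  AB  A^2B] = [[1, -2, 2, -4, 4, -8], [0, 0, -10, 20, -60, 120], [-1, 2, -2, 4, -4, 8]]
The rows r1, r2, r3 of C are linearly dependent: r1 + r3 = 0 (check each entry), so rank(C) ≤ 2.
The 2×2 minor from rows 1, 2, columns 1, 3 is 1·(-10) - 2·0 = -10 - 0 = -10 ≠ 0, so rank(C) = 2.
rank(C) = 2 < n = 3, so the pair (A, B) is not completely controllable.

2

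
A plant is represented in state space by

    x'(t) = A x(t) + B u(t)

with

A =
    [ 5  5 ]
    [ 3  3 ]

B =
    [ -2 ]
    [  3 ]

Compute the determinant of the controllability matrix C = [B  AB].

AB = [[5], [3]]
Controllability matrix C = [B  AB] = [[-2, 5], [3, 3]]
det(C) = (-2)·3 - 5·3 = -6 - 15 = -21
Since det(C) ≠ 0, rank(C) = 2 and the system is completely controllable.

-21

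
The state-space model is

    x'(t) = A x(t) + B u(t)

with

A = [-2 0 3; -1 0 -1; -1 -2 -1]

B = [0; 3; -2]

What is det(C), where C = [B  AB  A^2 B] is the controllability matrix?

228

AB = [[-6], [2], [-4]]
A^2B = [[0], [10], [6]]
Controllability matrix C = [B  AB  A^2B] = [[0, -6, 0], [3, 2, 10], [-2, -4, 6]]
Expanding along the first row, det(C) = 0·(2·6 - 10·(-4)) - (-6)·(3·6 - 10·(-2)) + 0·(3·(-4) - 2·(-2)) = 0·52 - (-6)·38 + 0·(-8) = 228
Since det(C) ≠ 0, rank(C) = 3 and the system is completely controllable.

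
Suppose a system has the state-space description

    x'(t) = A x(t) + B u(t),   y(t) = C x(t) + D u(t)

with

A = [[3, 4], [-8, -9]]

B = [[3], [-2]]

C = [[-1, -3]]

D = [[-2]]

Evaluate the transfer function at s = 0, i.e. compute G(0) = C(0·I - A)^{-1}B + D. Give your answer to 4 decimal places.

G(0) = C(-A)^{-1}B + D = -C A^{-1} B + D.
det A = 5, so A^{-1} = (1/5)·adj(A) = [[-9/5, -4/5], [8/5, 3/5]]
A^{-1} B = [-19/5, 18/5]^T
C A^{-1} B = -7
G(0) = D - C A^{-1} B = -2 - (-7) = 5

5.0000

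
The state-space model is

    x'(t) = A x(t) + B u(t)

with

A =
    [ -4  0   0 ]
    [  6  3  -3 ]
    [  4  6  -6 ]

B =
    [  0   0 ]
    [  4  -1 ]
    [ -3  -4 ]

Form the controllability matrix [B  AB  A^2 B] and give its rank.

AB = [[0, 0], [21, 9], [42, 18]]
A^2B = [[0, 0], [-63, -27], [-126, -54]]
Controllability matrix C = [B  AB  A^2B] = [[0, 0, 0, 0, 0, 0], [4, -1, 21, 9, -63, -27], [-3, -4, 42, 18, -126, -54]]
Row 1 of C is identically zero, so rank(C) ≤ 2.
The 2×2 minor from rows 2, 3, columns 1, 2 is 4·(-4) - (-1)·(-3) = -16 - 3 = -19 ≠ 0, so rank(C) = 2.
rank(C) = 2 < n = 3, so the pair (A, B) is not completely controllable.

2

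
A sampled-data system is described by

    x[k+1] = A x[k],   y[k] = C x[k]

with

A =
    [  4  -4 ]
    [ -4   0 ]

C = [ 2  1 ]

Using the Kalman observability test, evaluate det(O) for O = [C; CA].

-20

CA = [[4, -8]]
Observability matrix O = [C; CA] = [[2, 1], [4, -8]]
det(O) = 2·(-8) - 1·4 = -16 - 4 = -20
Since det(O) ≠ 0, rank(O) = 2 and the system is completely observable.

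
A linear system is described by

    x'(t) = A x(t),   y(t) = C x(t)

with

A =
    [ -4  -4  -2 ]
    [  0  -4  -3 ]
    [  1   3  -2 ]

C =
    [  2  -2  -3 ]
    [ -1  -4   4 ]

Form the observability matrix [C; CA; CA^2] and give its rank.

CA = [[-11, -9, 8], [8, 32, 6]]
CA^2 = [[52, 104, 33], [-26, -142, -124]]
Observability matrix O = [C; CA; CA^2] = [[2, -2, -3], [-1, -4, 4], [-11, -9, 8], [8, 32, 6], [52, 104, 33], [-26, -142, -124]]
Take the 3×3 submatrix of O formed by rows 1, 2, 3: [[2, -2, -3], [-1, -4, 4], [-11, -9, 8]]. Its determinant is 2·((-4)·8 - 4·(-9)) - (-2)·((-1)·8 - 4·(-11)) + (-3)·((-1)·(-9) - (-4)·(-11)) = 2·4 - (-2)·36 + (-3)·(-35) = 185 ≠ 0.
So rank(O) ≥ 3; since O has 3 columns, rank(O) = 3.
rank(O) = 3 = n, so the pair (A, C) is completely observable.

3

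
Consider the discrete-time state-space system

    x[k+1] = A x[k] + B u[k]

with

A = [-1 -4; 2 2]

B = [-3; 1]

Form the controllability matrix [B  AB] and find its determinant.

13

AB = [[-1], [-4]]
Controllability matrix C = [B  AB] = [[-3, -1], [1, -4]]
det(C) = (-3)·(-4) - (-1)·1 = 12 - (-1) = 13
Since det(C) ≠ 0, rank(C) = 2 and the system is completely controllable.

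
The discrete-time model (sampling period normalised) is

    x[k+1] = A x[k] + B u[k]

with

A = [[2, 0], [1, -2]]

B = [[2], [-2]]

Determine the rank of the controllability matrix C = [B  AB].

AB = [[4], [6]]
Controllability matrix C = [B  AB] = [[2, 4], [-2, 6]]
det(C) = 2·6 - 4·(-2) = 12 - (-8) = 20 ≠ 0, so rank(C) = 2.
rank(C) = 2 = n, so the pair (A, B) is completely controllable.

2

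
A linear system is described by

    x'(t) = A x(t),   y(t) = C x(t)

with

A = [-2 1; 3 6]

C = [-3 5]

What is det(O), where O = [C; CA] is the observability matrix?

CA = [[21, 27]]
Observability matrix O = [C; CA] = [[-3, 5], [21, 27]]
det(O) = (-3)·27 - 5·21 = -81 - 105 = -186
Since det(O) ≠ 0, rank(O) = 2 and the system is completely observable.

-186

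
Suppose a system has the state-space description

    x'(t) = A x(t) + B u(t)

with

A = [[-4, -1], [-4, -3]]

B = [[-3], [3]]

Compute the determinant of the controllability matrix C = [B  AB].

-36

AB = [[9], [3]]
Controllability matrix C = [B  AB] = [[-3, 9], [3, 3]]
det(C) = (-3)·3 - 9·3 = -9 - 27 = -36
Since det(C) ≠ 0, rank(C) = 2 and the system is completely controllable.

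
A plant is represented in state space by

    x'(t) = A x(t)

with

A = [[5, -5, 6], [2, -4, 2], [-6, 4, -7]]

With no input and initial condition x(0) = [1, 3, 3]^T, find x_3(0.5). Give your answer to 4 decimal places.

det(sI - A) = s^3 - (tr A)s^2 + (M11 + M22 + M33)s - det A, where Mii is the 2×2 principal minor of A obtained by deleting row i and column i.
tr A = 5 + (-4) + (-7) = -6; M11 = (-4)·(-7) - 2·4 = 28 - 8 = 20; M22 = 5·(-7) - 6·(-6) = -35 - (-36) = 1; M33 = 5·(-4) - (-5)·2 = -20 - (-10) = -10; sum of minors = 11.
det A = 5·((-4)·(-7) - 2·4) - (-5)·(2·(-7) - 2·(-6)) + 6·(2·4 - (-4)·(-6)) = 5·20 - (-5)·(-2) + 6·(-16) = -6.
So p(s) = det(sI - A) = s^3 + 6s^2 + 11s + 6.
Rational-root test: any integer root divides 6. Testing small divisors, s = -1 works: p(-1) = -1 + 6 + (-11) + 6 = 0, so (s + 1) is a factor.
Dividing, p(s) = (s + 1)(s^2 + 5s + 6).
Factor s^2 + 5s + 6: two numbers with sum -5 and product 6 are -2 and -3, so s^2 + 5s + 6 = (s + 2)(s + 3).
Hence p(s) = (s + 1) (s + 2) (s + 3), with roots -3, -2, -1.
The eigenvalues -3, -2, -1 are distinct and real, so A is diagonalisable and x(t) = e^{At} x(0) = V diag(e^{λ_i t}) V^{-1} x(0), where the columns of V are the eigenvectors.
λ = -3: A - (-3)I = [[8, -5, 6], [2, -1, 2], [-6, 4, -4]]. v must be orthogonal to every row; (row 1) × (row 2) = [-4, -4, 2], so take v_1 = [2, 2, -1]^T.
λ = -2: A - (-2)I = [[7, -5, 6], [2, -2, 2], [-6, 4, -5]]. v must be orthogonal to every row; (row 1) × (row 2) = [2, -2, -4], so take v_2 = [1, -1, -2]^T.
λ = -1: A - (-1)I = [[6, -5, 6], [2, -3, 2], [-6, 4, -6]]. v must be orthogonal to every row; (row 1) × (row 2) = [8, 0, -8], so take v_3 = [-1, 0, 1]^T.
V = [v_1 v_2 v_3] = [[2, 1, -1], [2, -1, 0], [-1, -2, 1]] has det V = 1, so V^{-1} = adj(V)/det V = [[-1, 1, -1], [-2, 1, -2], [-5, 3, -4]].
Modal coordinates z(0) = V^{-1} x(0): (-1)·1 + 1·3 + (-1)·3 = -1; (-2)·1 + 1·3 + (-2)·3 = -5; (-5)·1 + 3·3 + (-4)·3 = -8; so z(0) = [-1, -5, -8]^T.
x_3(t) = Σ_i (v_i)_3 · z_i(0) · e^{λ_i t} (row 3 of V times the modal terms).
x_3(0.5) = (-1)·(-1)·e^{-3·0.5} + (-2)·(-5)·e^{-2·0.5} + 1·(-8)·e^{-1·0.5} = 1·0.223130 + 10·0.367879 + (-8)·0.606531 = -0.9503.

-0.9503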